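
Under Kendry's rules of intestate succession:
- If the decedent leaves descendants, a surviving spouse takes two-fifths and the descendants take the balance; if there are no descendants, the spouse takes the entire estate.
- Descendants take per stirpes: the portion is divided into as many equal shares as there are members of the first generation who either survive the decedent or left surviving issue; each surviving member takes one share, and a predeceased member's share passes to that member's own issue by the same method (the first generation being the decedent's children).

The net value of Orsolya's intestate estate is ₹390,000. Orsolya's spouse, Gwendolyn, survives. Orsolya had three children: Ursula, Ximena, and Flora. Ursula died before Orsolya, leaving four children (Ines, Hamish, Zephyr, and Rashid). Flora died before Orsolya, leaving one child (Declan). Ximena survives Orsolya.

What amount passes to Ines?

Gwendolyn takes two-fifths of ₹390,000 = ₹156,000. The remaining ₹234,000 passes to the descendants.
The descendants' portion (₹234,000) is divided into 3 shares of ₹78,000: Ximena takes ₹78,000; Ursula's ₹78,000 share passes to Ursula's issue; Flora's ₹78,000 share passes to Flora's issue.
Ursula's share (₹78,000) is divided into 4 shares of ₹19,500: Ines, Hamish, Zephyr, and Rashid each take ₹19,500.
Flora's share (₹78,000) passes entirely to Declan.

Ines receives ₹19,500.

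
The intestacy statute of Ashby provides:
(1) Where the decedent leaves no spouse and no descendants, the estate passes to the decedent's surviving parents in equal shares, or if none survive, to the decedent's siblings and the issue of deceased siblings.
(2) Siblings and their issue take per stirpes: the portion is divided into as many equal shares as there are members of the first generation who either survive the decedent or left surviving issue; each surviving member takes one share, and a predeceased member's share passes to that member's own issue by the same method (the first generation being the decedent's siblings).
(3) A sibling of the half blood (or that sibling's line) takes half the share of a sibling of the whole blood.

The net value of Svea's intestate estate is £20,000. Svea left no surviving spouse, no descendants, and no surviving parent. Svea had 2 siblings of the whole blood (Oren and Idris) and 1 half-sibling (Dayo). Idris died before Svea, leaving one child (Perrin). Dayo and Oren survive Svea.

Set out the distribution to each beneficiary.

The entire £20,000 passes to the siblings and their issue.
Counting each half-blood sibling's line as half a unit, there are 5/2 units in £20,000, so one unit is £8,000. Whole-blood lines (Oren and Idris) take £8,000 each; half-blood lines (Dayo) take £4,000 each.
Idris's share (£8,000) passes entirely to Perrin.

Dayo: £4,000; Oren: £8,000; Perrin: £8,000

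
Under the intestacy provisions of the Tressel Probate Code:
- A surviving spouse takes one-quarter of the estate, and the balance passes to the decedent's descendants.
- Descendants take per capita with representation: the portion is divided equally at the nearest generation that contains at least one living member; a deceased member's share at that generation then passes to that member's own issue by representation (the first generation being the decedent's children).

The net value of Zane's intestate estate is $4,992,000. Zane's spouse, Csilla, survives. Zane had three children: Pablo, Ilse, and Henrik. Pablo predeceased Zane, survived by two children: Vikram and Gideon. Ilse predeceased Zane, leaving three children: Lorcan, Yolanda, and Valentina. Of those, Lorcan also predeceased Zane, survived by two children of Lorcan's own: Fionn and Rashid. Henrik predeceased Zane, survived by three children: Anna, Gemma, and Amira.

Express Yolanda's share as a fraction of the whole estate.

Csilla takes one-quarter of $4,992,000 = $1,248,000. The remaining $3,744,000 passes to the descendants.
No child survives, so the initial division is made at the grandchildren's generation.
The descendants' portion ($3,744,000) is divided into 8 shares of $468,000: Vikram, Gideon, Yolanda, Valentina, Anna, Gemma, and Amira each take $468,000; Lorcan's $468,000 share passes to Lorcan's issue.
Lorcan's share ($468,000) is divided into 2 shares of $234,000: Fionn and Rashid each take $234,000.

Yolanda receives 3/32 of the estate.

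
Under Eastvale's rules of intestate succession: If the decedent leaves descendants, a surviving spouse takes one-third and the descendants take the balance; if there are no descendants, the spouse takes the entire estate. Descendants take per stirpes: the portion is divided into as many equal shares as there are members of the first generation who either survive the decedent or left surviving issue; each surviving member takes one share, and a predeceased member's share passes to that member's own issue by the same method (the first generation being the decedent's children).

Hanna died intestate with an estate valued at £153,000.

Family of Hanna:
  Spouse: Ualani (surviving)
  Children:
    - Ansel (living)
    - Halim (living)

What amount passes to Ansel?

Ualani takes one-third of £153,000 = £51,000. The remaining £102,000 passes to the descendants.
The descendants' portion (£102,000) is divided into 2 shares of £51,000: Ansel and Halim each take £51,000.

Ansel receives £51,000.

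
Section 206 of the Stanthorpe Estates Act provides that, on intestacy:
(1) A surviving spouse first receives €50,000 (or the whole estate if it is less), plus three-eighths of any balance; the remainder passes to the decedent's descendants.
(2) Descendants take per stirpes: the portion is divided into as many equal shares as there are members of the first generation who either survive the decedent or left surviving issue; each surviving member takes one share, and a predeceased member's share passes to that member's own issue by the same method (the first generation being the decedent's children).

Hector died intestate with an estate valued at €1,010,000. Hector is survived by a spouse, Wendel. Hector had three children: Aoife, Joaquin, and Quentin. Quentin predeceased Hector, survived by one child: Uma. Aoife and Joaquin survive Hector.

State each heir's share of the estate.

Wendel: €410,000; Aoife: €200,000; Joaquin: €200,000; Uma: €200,000

Wendel first takes €50,000, leaving a balance of €960,000. Wendel then takes three-eighths of the balance (€360,000), for a total of €410,000. The remaining €600,000 passes to the descendants.
The descendants' portion (€600,000) is divided into 3 shares of €200,000: Aoife and Joaquin each take €200,000; Quentin's €200,000 share passes to Quentin's issue.
Quentin's share (€200,000) passes entirely to Uma.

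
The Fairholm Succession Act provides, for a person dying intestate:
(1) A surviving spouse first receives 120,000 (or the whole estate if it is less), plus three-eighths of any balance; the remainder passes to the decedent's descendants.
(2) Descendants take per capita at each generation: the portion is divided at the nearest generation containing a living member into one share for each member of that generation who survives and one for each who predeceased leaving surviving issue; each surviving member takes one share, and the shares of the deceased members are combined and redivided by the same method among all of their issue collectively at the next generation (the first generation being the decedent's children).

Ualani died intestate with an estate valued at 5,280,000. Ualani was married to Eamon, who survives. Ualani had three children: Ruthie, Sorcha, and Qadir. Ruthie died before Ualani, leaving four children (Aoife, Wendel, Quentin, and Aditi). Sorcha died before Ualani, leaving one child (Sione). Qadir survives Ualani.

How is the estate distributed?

Eamon: 2,055,000; Aoife: 430,000; Wendel: 430,000; Quentin: 430,000; Aditi: 430,000; Sione: 430,000; Qadir: 1,075,000

Eamon first takes 120,000, leaving a balance of 5,160,000. Eamon then takes three-eighths of the balance (1,935,000), for a total of 2,055,000. The remaining 3,225,000 passes to the descendants.
The descendants' portion (3,225,000) is divided at the children's generation into 3 shares of 1,075,000. Qadir takes 1,075,000. The 2 shares of the deceased (Ruthie and Sorcha) are combined into a pool of 2,150,000.
That pool (2,150,000) is divided at the grandchildren's generation equally among Aoife, Wendel, Quentin, Aditi, and Sione: 430,000 each.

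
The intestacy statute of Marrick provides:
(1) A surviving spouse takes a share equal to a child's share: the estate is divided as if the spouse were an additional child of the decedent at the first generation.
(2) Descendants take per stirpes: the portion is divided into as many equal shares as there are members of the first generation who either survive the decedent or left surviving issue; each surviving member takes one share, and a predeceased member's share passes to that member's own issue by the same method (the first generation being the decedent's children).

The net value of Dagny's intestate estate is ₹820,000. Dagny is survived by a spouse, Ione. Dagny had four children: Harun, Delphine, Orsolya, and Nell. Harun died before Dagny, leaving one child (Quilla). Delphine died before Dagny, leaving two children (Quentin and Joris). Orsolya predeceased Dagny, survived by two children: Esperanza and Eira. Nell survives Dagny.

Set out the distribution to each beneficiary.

Ione: ₹164,000; Quilla: ₹164,000; Quentin: ₹82,000; Joris: ₹82,000; Esperanza: ₹82,000; Eira: ₹82,000; Nell: ₹164,000

The spouse counts as an additional share at the children's level, so there are 5 primary shares of ₹164,000. Ione takes one such share (₹164,000).
The children's combined portion (₹656,000) is divided into 4 shares of ₹164,000: Nell takes ₹164,000; Harun's ₹164,000 share passes to Harun's issue; Delphine's ₹164,000 share passes to Delphine's issue; Orsolya's ₹164,000 share passes to Orsolya's issue.
Harun's share (₹164,000) passes entirely to Quilla.
Delphine's share (₹164,000) is divided into 2 shares of ₹82,000: Quentin and Joris each take ₹82,000.
Orsolya's share (₹164,000) is divided into 2 shares of ₹82,000: Esperanza and Eira each take ₹82,000.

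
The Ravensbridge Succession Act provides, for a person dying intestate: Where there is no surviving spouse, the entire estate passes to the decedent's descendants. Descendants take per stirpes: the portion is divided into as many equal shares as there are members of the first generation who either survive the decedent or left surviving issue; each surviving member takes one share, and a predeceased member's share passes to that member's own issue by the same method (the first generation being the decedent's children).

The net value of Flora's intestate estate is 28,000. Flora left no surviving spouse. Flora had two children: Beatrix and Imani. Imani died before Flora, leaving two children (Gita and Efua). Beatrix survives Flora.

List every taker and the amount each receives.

The entire 28,000 passes to the descendants.
That amount (28,000) is divided into 2 shares of 14,000: Beatrix takes 14,000; Imani's 14,000 share passes to Imani's issue.
Imani's share (14,000) is divided into 2 shares of 7,000: Gita and Efua each take 7,000.

Beatrix: 14,000; Gita: 7,000; Efua: 7,000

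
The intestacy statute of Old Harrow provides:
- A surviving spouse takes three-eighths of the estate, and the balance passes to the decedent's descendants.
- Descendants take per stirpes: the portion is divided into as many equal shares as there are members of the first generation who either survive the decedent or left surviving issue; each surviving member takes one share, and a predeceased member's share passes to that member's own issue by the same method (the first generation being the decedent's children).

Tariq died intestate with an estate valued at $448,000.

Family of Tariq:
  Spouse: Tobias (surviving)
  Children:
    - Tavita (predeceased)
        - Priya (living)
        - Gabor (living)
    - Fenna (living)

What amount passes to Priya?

Priya receives $70,000.

Tobias takes three-eighths of $448,000 = $168,000. The remaining $280,000 passes to the descendants.
The descendants' portion ($280,000) is divided into 2 shares of $140,000: Fenna takes $140,000; Tavita's $140,000 share passes to Tavita's issue.
Tavita's share ($140,000) is divided into 2 shares of $70,000: Priya and Gabor each take $70,000.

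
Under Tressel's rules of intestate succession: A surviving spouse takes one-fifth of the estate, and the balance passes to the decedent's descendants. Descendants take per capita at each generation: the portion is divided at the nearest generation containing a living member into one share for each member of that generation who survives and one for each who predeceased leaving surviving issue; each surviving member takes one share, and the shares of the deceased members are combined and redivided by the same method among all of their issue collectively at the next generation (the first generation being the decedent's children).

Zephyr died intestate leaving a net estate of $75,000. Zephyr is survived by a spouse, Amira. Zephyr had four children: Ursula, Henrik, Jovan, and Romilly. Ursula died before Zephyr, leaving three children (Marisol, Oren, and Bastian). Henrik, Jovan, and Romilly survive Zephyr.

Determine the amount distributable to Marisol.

Amira takes one-fifth of $75,000 = $15,000. The remaining $60,000 passes to the descendants.
The descendants' portion ($60,000) is divided at the children's generation into 4 shares of $15,000. Henrik, Jovan, and Romilly each take $15,000. The remaining share for the deceased Ursula ($15,000) is carried to the next generation.
That pool ($15,000) is divided at the grandchildren's generation equally among Marisol, Oren, and Bastian: $5,000 each.

Marisol receives $5,000.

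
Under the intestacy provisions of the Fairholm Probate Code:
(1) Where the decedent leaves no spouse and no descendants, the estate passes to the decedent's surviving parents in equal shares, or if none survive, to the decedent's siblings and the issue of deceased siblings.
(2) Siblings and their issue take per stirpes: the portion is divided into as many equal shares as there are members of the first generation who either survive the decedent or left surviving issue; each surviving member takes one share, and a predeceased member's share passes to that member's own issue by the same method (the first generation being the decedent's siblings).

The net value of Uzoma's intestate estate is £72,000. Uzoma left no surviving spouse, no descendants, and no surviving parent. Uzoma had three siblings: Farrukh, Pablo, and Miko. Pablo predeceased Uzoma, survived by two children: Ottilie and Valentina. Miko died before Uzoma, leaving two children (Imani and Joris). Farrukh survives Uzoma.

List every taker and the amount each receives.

The entire £72,000 passes to the siblings and their issue.
That amount (£72,000) is divided into 3 shares of £24,000: Farrukh takes £24,000; Pablo's £24,000 share passes to Pablo's issue; Miko's £24,000 share passes to Miko's issue.
Pablo's share (£24,000) is divided into 2 shares of £12,000: Ottilie and Valentina each take £12,000.
Miko's share (£24,000) is divided into 2 shares of £12,000: Imani and Joris each take £12,000.

Farrukh: £24,000; Ottilie: £12,000; Valentina: £12,000; Imani: £12,000; Joris: £12,000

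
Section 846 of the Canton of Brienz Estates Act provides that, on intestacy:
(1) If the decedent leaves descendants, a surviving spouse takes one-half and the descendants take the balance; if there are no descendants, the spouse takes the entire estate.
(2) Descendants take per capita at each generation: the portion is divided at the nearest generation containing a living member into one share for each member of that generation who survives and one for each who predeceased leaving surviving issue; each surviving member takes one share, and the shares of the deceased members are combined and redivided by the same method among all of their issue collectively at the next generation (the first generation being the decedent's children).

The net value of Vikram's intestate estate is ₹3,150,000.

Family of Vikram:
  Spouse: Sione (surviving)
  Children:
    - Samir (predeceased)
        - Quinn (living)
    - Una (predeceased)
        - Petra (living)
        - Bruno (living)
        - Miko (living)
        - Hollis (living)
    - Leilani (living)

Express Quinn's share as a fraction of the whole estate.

Quinn receives 1/15 of the estate.

Sione takes one-half of ₹3,150,000 = ₹1,575,000. The remaining ₹1,575,000 passes to the descendants.
The descendants' portion (₹1,575,000) is divided at the children's generation into 3 shares of ₹525,000. Leilani takes ₹525,000. The 2 shares of the deceased (Samir and Una) are combined into a pool of ₹1,050,000.
That pool (₹1,050,000) is divided at the grandchildren's generation equally among Quinn, Petra, Bruno, Miko, and Hollis: ₹210,000 each.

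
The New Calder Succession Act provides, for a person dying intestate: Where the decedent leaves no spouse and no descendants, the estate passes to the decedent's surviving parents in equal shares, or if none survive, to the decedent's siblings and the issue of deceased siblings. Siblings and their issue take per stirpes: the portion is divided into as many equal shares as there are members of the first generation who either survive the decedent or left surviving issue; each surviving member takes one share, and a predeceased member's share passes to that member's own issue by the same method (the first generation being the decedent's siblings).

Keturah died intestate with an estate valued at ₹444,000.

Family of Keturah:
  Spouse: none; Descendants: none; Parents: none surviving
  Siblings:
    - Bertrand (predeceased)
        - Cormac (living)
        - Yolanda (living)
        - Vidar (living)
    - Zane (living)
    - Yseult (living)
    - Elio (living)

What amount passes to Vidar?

Vidar receives ₹37,000.

The entire ₹444,000 passes to the siblings and their issue.
That amount (₹444,000) is divided into 4 shares of ₹111,000: Zane, Yseult, and Elio each take ₹111,000; Bertrand's ₹111,000 share passes to Bertrand's issue.
Bertrand's share (₹111,000) is divided into 3 shares of ₹37,000: Cormac, Yolanda, and Vidar each take ₹37,000.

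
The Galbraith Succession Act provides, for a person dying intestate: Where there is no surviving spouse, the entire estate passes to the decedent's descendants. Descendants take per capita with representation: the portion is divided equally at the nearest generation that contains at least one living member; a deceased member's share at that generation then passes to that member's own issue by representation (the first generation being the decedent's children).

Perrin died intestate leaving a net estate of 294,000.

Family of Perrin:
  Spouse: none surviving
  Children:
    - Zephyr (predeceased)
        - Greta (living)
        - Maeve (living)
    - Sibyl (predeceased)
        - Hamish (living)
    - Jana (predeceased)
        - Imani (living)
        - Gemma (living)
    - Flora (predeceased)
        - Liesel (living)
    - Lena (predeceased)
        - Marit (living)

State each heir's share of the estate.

The entire 294,000 passes to the descendants.
No child survives, so the initial division is made at the grandchildren's generation.
That amount (294,000) is divided into 7 shares of 42,000: Greta, Maeve, Hamish, Imani, Gemma, Liesel, and Marit each take 42,000.

Greta: 42,000; Maeve: 42,000; Hamish: 42,000; Imani: 42,000; Gemma: 42,000; Liesel: 42,000; Marit: 42,000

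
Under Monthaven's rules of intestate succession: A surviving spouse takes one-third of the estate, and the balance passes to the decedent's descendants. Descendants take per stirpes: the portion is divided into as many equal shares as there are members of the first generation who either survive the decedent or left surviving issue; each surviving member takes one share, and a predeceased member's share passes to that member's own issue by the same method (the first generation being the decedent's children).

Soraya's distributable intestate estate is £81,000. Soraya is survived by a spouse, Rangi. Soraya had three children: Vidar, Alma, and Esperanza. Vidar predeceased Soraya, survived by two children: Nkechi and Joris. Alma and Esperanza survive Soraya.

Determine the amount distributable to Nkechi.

Nkechi receives £9,000.

Rangi takes one-third of £81,000 = £27,000. The remaining £54,000 passes to the descendants.
The descendants' portion (£54,000) is divided into 3 shares of £18,000: Alma and Esperanza each take £18,000; Vidar's £18,000 share passes to Vidar's issue.
Vidar's share (£18,000) is divided into 2 shares of £9,000: Nkechi and Joris each take £9,000.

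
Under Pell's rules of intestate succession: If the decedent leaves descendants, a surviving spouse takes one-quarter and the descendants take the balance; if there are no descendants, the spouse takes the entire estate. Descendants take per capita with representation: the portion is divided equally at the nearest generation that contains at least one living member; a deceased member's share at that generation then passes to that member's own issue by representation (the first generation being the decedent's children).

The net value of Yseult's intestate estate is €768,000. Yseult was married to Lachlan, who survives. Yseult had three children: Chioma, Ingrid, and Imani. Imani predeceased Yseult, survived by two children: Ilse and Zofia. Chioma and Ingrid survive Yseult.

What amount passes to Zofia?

Zofia receives €96,000.

Lachlan takes one-quarter of €768,000 = €192,000. The remaining €576,000 passes to the descendants.
The descendants' portion (€576,000) is divided into 3 shares of €192,000: Chioma and Ingrid each take €192,000; Imani's €192,000 share passes to Imani's issue.
Imani's share (€192,000) is divided into 2 shares of €96,000: Ilse and Zofia each take €96,000.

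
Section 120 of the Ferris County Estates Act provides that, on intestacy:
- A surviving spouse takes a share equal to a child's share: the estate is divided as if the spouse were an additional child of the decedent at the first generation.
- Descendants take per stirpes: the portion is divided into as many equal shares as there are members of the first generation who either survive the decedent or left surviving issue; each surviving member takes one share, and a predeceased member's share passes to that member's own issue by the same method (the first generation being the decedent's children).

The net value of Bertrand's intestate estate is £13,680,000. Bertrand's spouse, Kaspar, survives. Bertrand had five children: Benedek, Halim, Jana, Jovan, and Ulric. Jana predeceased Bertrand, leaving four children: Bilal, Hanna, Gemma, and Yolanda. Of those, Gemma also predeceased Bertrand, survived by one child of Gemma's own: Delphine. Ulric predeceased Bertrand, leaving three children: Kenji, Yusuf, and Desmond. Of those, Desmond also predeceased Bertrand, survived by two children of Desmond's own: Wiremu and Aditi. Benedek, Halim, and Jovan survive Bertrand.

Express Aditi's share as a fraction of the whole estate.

Aditi receives 1/36 of the estate.

The spouse counts as an additional share at the children's level, so there are 6 primary shares of £2,280,000. Kaspar takes one such share (£2,280,000).
The children's combined portion (£11,400,000) is divided into 5 shares of £2,280,000: Benedek, Halim, and Jovan each take £2,280,000; Jana's £2,280,000 share passes to Jana's issue; Ulric's £2,280,000 share passes to Ulric's issue.
Jana's share (£2,280,000) is divided into 4 shares of £570,000: Bilal, Hanna, and Yolanda each take £570,000; Gemma's £570,000 share passes to Gemma's issue.
Gemma's share (£570,000) passes entirely to Delphine.
Ulric's share (£2,280,000) is divided into 3 shares of £760,000: Kenji and Yusuf each take £760,000; Desmond's £760,000 share passes to Desmond's issue.
Desmond's share (£760,000) is divided into 2 shares of £380,000: Wiremu and Aditi each take £380,000.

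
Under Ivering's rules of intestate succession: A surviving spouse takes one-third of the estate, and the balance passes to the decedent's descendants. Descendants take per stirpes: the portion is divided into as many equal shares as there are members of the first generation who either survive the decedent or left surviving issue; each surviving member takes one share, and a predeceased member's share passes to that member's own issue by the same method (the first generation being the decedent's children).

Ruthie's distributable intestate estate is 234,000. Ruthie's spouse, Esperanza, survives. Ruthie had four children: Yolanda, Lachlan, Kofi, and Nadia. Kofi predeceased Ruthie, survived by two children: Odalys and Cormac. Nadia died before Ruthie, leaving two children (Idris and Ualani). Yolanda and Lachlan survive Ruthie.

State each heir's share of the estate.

Esperanza: 78,000; Yolanda: 39,000; Lachlan: 39,000; Odalys: 19,500; Cormac: 19,500; Idris: 19,500; Ualani: 19,500

Esperanza takes one-third of 234,000 = 78,000. The remaining 156,000 passes to the descendants.
The descendants' portion (156,000) is divided into 4 shares of 39,000: Yolanda and Lachlan each take 39,000; Kofi's 39,000 share passes to Kofi's issue; Nadia's 39,000 share passes to Nadia's issue.
Kofi's share (39,000) is divided into 2 shares of 19,500: Odalys and Cormac each take 19,500.
Nadia's share (39,000) is divided into 2 shares of 19,500: Idris and Ualani each take 19,500.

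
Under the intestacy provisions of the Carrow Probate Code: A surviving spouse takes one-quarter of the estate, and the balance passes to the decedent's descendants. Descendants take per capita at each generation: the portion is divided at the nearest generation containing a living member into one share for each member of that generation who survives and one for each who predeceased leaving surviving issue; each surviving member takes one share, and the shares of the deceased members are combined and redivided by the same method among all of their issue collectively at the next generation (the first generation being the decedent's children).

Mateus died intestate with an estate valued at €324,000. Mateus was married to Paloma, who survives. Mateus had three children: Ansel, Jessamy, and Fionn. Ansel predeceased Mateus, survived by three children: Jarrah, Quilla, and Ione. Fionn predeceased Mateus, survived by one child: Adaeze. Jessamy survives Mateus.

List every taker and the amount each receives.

Paloma: €81,000; Jarrah: €40,500; Quilla: €40,500; Ione: €40,500; Jessamy: €81,000; Adaeze: €40,500

Paloma takes one-quarter of €324,000 = €81,000. The remaining €243,000 passes to the descendants.
The descendants' portion (€243,000) is divided at the children's generation into 3 shares of €81,000. Jessamy takes €81,000. The 2 shares of the deceased (Ansel and Fionn) are combined into a pool of €162,000.
That pool (€162,000) is divided at the grandchildren's generation equally among Jarrah, Quilla, Ione, and Adaeze: €40,500 each.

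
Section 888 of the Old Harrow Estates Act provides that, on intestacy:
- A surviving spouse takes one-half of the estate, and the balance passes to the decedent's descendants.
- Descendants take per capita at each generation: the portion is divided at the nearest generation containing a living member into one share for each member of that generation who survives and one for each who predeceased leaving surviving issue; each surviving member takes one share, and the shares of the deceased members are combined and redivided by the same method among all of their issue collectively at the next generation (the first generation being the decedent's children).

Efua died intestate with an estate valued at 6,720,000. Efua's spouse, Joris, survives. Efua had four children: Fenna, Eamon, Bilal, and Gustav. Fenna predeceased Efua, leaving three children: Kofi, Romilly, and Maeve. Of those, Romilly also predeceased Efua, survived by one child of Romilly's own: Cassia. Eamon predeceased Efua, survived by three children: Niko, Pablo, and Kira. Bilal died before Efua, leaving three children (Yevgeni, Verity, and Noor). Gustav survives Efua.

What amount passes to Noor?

Joris takes one-half of 6,720,000 = 3,360,000. The remaining 3,360,000 passes to the descendants.
The descendants' portion (3,360,000) is divided at the children's generation into 4 shares of 840,000. Gustav takes 840,000. The 3 shares of the deceased (Fenna, Eamon, and Bilal) are combined into a pool of 2,520,000.
That pool (2,520,000) is divided at the grandchildren's generation into 9 shares of 280,000. Kofi, Maeve, Niko, Pablo, Kira, Yevgeni, Verity, and Noor each take 280,000. The remaining share for the deceased Romilly (280,000) is carried to the next generation.
That pool (280,000) passes entirely to Cassia, the sole taker at the great-grandchildren's generation.

Noor receives 280,000.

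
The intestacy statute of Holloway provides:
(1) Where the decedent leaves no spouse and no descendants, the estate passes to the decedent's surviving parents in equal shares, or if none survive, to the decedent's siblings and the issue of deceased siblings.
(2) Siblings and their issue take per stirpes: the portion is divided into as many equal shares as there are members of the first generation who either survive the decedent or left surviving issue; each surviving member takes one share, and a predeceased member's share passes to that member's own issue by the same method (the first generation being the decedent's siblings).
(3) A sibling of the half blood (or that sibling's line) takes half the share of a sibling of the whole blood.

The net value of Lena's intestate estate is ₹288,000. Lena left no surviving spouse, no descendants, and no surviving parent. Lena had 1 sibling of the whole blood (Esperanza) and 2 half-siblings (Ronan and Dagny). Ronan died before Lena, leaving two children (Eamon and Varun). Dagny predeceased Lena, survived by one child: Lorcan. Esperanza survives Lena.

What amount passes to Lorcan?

The entire ₹288,000 passes to the siblings and their issue.
Counting each half-blood sibling's line as half a unit, there are 2 units in ₹288,000, so one unit is ₹144,000. Whole-blood lines (Esperanza) take ₹144,000 each; half-blood lines (Ronan and Dagny) take ₹72,000 each.
Ronan's share (₹72,000) is divided into 2 shares of ₹36,000: Eamon and Varun each take ₹36,000.
Dagny's share (₹72,000) passes entirely to Lorcan.

Lorcan receives ₹72,000.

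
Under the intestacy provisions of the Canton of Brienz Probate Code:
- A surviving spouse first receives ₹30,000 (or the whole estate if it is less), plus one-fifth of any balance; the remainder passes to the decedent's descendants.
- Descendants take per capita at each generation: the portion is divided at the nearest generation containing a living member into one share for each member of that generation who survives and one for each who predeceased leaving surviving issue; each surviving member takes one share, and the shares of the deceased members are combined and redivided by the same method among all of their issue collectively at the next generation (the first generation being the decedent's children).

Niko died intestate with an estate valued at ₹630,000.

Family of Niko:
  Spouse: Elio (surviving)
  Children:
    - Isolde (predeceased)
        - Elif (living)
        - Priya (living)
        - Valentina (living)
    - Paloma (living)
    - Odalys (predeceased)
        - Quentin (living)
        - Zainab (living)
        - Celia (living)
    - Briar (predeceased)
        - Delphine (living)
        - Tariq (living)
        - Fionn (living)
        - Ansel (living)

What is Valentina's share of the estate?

Valentina receives ₹36,000.

Elio first takes ₹30,000, leaving a balance of ₹600,000. Elio then takes one-fifth of the balance (₹120,000), for a total of ₹150,000. The remaining ₹480,000 passes to the descendants.
The descendants' portion (₹480,000) is divided at the children's generation into 4 shares of ₹120,000. Paloma takes ₹120,000. The 3 shares of the deceased (Isolde, Odalys, and Briar) are combined into a pool of ₹360,000.
That pool (₹360,000) is divided at the grandchildren's generation equally among Elif, Priya, Valentina, Quentin, Zainab, Celia, Delphine, Tariq, Fionn, and Ansel: ₹36,000 each.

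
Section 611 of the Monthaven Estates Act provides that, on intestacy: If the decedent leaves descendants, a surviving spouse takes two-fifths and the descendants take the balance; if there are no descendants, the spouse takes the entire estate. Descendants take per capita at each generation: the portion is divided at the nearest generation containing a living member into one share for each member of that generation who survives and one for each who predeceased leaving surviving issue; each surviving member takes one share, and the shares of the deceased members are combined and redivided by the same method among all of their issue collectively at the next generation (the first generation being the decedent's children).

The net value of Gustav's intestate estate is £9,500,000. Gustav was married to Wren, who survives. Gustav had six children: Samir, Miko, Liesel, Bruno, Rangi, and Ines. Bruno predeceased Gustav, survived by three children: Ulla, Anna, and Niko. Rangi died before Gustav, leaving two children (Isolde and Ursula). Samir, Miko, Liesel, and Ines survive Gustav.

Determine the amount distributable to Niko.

Niko receives £380,000.

Wren takes two-fifths of £9,500,000 = £3,800,000. The remaining £5,700,000 passes to the descendants.
The descendants' portion (£5,700,000) is divided at the children's generation into 6 shares of £950,000. Samir, Miko, Liesel, and Ines each take £950,000. The 2 shares of the deceased (Bruno and Rangi) are combined into a pool of £1,900,000.
That pool (£1,900,000) is divided at the grandchildren's generation equally among Ulla, Anna, Niko, Isolde, and Ursula: £380,000 each.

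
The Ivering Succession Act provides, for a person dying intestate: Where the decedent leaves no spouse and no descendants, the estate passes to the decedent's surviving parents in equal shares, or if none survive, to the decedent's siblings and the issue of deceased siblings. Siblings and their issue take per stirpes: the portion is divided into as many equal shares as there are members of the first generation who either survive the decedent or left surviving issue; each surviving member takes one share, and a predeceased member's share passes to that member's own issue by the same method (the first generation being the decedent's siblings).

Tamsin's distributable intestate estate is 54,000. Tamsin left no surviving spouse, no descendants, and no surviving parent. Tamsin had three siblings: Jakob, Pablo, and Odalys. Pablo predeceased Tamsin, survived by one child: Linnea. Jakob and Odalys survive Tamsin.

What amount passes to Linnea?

The entire 54,000 passes to the siblings and their issue.
That amount (54,000) is divided into 3 shares of 18,000: Jakob and Odalys each take 18,000; Pablo's 18,000 share passes to Pablo's issue.
Pablo's share (18,000) passes entirely to Linnea.

Linnea receives 18,000.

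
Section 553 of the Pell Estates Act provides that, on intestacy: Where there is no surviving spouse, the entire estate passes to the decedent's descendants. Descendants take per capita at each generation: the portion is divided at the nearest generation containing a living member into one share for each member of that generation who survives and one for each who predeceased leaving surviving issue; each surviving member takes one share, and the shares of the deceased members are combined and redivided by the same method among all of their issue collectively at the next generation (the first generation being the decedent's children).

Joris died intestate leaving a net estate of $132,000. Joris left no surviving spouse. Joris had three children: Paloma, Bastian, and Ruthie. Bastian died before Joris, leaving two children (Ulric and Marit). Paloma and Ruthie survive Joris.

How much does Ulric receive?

The entire $132,000 passes to the descendants.
That amount ($132,000) is divided at the children's generation into 3 shares of $44,000. Paloma and Ruthie each take $44,000. The remaining share for the deceased Bastian ($44,000) is carried to the next generation.
That pool ($44,000) is divided at the grandchildren's generation equally among Ulric and Marit: $22,000 each.

Ulric receives $22,000.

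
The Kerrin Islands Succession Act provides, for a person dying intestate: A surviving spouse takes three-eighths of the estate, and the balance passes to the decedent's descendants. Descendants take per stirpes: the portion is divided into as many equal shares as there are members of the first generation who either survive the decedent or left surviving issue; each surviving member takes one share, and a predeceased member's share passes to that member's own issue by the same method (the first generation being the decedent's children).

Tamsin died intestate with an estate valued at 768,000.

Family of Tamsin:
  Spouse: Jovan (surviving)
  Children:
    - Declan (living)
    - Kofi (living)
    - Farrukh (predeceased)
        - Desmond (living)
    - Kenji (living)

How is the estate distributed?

Jovan takes three-eighths of 768,000 = 288,000. The remaining 480,000 passes to the descendants.
The descendants' portion (480,000) is divided into 4 shares of 120,000: Declan, Kofi, and Kenji each take 120,000; Farrukh's 120,000 share passes to Farrukh's issue.
Farrukh's share (120,000) passes entirely to Desmond.

Jovan: 288,000; Declan: 120,000; Kofi: 120,000; Desmond: 120,000; Kenji: 120,000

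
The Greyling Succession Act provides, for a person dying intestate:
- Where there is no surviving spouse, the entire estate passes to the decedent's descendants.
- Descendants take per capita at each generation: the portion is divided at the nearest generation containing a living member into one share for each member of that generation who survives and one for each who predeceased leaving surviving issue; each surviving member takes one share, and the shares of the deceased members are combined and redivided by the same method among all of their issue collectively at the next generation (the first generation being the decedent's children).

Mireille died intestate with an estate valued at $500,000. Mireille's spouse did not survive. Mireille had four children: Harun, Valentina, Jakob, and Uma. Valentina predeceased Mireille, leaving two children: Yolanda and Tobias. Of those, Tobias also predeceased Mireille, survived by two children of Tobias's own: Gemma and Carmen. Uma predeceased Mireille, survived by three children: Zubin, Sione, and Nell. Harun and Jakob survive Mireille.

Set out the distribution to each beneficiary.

The entire $500,000 passes to the descendants.
That amount ($500,000) is divided at the children's generation into 4 shares of $125,000. Harun and Jakob each take $125,000. The 2 shares of the deceased (Valentina and Uma) are combined into a pool of $250,000.
That pool ($250,000) is divided at the grandchildren's generation into 5 shares of $50,000. Yolanda, Zubin, Sione, and Nell each take $50,000. The remaining share for the deceased Tobias ($50,000) is carried to the next generation.
That pool ($50,000) is divided at the great-grandchildren's generation equally among Gemma and Carmen: $25,000 each.

Harun: $125,000; Yolanda: $50,000; Gemma: $25,000; Carmen: $25,000; Jakob: $125,000; Zubin: $50,000; Sione: $50,000; Nell: $50,000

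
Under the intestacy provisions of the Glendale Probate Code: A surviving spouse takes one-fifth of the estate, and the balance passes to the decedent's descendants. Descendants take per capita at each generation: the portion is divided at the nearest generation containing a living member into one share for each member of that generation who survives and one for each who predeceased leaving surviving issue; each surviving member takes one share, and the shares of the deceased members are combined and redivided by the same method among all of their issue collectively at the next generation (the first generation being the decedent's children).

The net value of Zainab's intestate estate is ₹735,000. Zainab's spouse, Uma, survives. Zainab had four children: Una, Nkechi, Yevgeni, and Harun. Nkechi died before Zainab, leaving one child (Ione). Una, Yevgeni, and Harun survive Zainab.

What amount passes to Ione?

Uma takes one-fifth of ₹735,000 = ₹147,000. The remaining ₹588,000 passes to the descendants.
The descendants' portion (₹588,000) is divided at the children's generation into 4 shares of ₹147,000. Una, Yevgeni, and Harun each take ₹147,000. The remaining share for the deceased Nkechi (₹147,000) is carried to the next generation.
That pool (₹147,000) passes entirely to Ione, the sole taker at the grandchildren's generation.

Ione receives ₹147,000.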